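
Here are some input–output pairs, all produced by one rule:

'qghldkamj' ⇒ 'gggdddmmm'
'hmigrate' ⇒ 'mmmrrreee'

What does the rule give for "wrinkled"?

rrrkkkddd

What's happening: keep one character in every 3, starting at position 2 (positions 2nd, 5th, 8th, ...), then repeat every character 3 times.
"wrinkled" → "rkd" → "rrrkkkddd".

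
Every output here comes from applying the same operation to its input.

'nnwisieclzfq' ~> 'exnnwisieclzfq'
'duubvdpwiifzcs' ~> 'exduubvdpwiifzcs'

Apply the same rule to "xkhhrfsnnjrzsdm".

exxkhhrfsnnjrzsdm

What's happening: prepend "ex".
On "xkhhrfsnnjrzsdm" that produces "exxkhhrfsnnjrzsdm".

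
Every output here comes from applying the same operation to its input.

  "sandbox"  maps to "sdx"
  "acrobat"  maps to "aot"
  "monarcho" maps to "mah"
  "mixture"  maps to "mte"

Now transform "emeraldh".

What's happening: keep one character in every 3, starting at position 1 (positions 1st, 4th, 7th, ...).
So "emeraldh" becomes "erd".

erd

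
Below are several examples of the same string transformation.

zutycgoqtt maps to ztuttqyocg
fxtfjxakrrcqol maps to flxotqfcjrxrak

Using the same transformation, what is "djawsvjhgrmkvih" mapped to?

The pattern: take characters alternately from the front and the back (1st, last, 2nd, 2nd-last, ...).
On "djawsvjhgrmkvih" that produces "dhjiavwksmvrjgh".

dhjiavwksmvrjgh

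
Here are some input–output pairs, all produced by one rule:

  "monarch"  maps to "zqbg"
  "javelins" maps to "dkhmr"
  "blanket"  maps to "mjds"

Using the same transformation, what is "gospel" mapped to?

odk

In each case the input is transformed by: delete the first 3 characters, then shift every letter 1 place backward in the alphabet (wrapping around).
Applying that to "gospel" gives "odk".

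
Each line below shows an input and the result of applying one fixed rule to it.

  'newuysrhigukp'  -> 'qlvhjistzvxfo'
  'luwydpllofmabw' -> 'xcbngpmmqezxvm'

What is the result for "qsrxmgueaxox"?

ypybfvhnystr

The pattern: shift every letter 1 place forward in the alphabet (wrapping around), then reverse the string.
For "qsrxmgueaxox" the result is "ypybfvhnystr".
(Check on "newuysrhigukp": → "ofxvztsijhvlq" → "qlvhjistzvxfo" ✓)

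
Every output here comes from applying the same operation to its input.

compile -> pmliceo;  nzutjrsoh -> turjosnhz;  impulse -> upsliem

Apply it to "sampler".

pmelsra

The transformation: move the first 2 characters to the end (rotate left by 2), then swap each adjacent pair of characters (1↔2, 3↔4, ...).
For "sampler" the result is "pmelsra".
(Check on "compile": → "mpileco" → "pmliceo" ✓)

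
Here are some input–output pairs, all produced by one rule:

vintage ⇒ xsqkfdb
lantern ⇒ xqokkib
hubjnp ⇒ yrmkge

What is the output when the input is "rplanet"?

xqomkib

The rule is to shift every letter 3 places backward in the alphabet (wrapping around), then sort the characters into reverse alphabetical order.
On "rplanet": the first step gives "omixkbq", and the second then gives "xqomkib".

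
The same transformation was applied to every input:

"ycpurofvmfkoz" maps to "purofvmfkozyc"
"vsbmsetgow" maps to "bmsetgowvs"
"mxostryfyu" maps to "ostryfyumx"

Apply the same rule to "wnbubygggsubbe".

bubygggsubbewn

The pattern: move the first 2 characters to the end (rotate left by 2).
For "wnbubygggsubbe" the result is "bubygggsubbewn".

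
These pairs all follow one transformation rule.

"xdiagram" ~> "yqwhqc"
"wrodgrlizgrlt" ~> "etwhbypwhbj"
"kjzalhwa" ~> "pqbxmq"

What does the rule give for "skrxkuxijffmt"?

hnaknyzvvcj

Each output is the input with this applied: delete the first 2 characters, then shift every letter 10 places backward in the alphabet (wrapping around).
For "skrxkuxijffmt", step one produces "rxkuxijffmt"; step two turns that into "hnaknyzvvcj".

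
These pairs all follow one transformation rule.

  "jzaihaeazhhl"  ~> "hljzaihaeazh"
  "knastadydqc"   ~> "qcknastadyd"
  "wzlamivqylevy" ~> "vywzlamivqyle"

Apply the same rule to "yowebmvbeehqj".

qjyowebmvbeeh

Each output is the input with this applied: move the last 2 characters to the front (rotate right by 2).
Applying that to "yowebmvbeehqj" gives "qjyowebmvbeeh".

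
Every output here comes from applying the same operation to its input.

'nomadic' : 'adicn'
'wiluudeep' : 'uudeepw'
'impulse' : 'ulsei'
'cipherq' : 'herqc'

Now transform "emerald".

ralde

Looking at the pairs, the operation is to move the first 3 characters to the end (rotate left by 3), then delete the last 2 characters.
For "emerald", step one produces "raldeme"; step two turns that into "ralde".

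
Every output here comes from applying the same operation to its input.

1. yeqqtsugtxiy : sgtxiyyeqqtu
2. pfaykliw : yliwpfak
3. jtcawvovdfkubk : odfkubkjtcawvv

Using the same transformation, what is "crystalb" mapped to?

In each case the input is transformed by: swap the front and back halves of the string, then swap the first and last characters.
"crystalb" → "salbcryt".
(Check on "jtcawvovdfkubk": → "vdfkubkjtcawvo" → "odfkubkjtcawvv" ✓)

salbcryt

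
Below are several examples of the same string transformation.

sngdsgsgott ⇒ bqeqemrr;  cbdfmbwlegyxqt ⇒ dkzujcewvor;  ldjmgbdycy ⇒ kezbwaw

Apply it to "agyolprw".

The rule is to delete the first 3 characters, then shift every letter 2 places backward in the alphabet (wrapping around).
On "agyolprw": the first step gives "olprw", and the second then gives "mjnpu".
(Check on "ldjmgbdycy": → "mgbdycy" → "kezbwaw" ✓)

mjnpu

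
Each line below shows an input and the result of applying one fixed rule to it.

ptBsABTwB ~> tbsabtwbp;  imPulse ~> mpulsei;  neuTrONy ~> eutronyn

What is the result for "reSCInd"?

What's happening: move the first character to the end, then convert every letter to lowercase.
On "reSCInd" that produces "escindr".

escindr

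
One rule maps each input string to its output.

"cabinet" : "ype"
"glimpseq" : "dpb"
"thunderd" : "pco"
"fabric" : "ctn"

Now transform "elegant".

lye

The transformation: shift every letter 11 places forward in the alphabet (wrapping around), then keep only the last 3 characters.
Applying both steps to "elegant": "pwprlye", then "lye".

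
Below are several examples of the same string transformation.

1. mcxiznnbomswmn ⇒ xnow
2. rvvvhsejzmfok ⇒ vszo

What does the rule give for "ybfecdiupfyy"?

fdpy

In each case the input is transformed by: keep one character in every 3, starting at position 3 (positions 3rd, 6th, 9th, ...).
On "ybfecdiupfyy" that produces "fdpy".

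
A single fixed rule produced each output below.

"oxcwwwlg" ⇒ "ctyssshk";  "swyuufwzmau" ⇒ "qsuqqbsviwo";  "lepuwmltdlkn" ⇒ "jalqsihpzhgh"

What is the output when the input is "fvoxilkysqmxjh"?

drktehguomitfb

Looking at the pairs, the operation is to swap the first and last characters, then shift every letter 4 places backward in the alphabet (wrapping around).
Applying that to "fvoxilkysqmxjh" gives "drktehguomitfb".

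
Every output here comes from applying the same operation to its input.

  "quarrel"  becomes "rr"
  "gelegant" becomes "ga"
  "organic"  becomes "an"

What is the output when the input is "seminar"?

Looking at the pairs, the operation is to move the last 2 characters to the front (rotate right by 2), then keep only the last 2 characters.
Applying that to "seminar" gives "in".

in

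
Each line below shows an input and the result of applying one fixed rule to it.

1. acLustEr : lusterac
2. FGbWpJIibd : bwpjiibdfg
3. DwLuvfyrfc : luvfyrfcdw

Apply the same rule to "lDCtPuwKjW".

ctpuwkjwld

Rule — move the first 2 characters to the end (rotate left by 2), then convert every letter to lowercase.
Starting from "lDCtPuwKjW": after the first operation, "CtPuwKjWlD"; after the second, "ctpuwkjwld".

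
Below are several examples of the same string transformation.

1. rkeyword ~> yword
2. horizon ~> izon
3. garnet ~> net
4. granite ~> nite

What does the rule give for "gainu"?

nu

Rule — delete the first 3 characters.
So "gainu" becomes "nu".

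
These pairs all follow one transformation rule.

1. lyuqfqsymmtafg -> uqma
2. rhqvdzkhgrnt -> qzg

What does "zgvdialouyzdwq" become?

In each case the input is transformed by: delete the last 2 characters, then keep one character in every 3, starting at position 3 (positions 3rd, 6th, 9th, ...).
Applying that to "zgvdialouyzdwq" gives "vaud".

vaud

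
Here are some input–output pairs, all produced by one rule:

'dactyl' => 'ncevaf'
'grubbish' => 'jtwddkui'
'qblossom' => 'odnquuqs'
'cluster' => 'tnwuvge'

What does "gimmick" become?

What's happening: swap the first and last characters, then shift every letter 2 places forward in the alphabet (wrapping around).
Starting from "gimmick": after the first operation, "kimmicg"; after the second, "mkookei".
(Check on "grubbish": → "hrubbisg" → "jtwddkui" ✓)

mkookei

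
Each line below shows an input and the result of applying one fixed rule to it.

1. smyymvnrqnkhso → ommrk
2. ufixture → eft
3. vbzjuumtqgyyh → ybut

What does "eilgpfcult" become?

uip

The transformation: keep one character in every 3, starting at position 2 (positions 2nd, 5th, 8th, ...), then move the last character to the front.
Applying that to "eilgpfcult" gives "uip".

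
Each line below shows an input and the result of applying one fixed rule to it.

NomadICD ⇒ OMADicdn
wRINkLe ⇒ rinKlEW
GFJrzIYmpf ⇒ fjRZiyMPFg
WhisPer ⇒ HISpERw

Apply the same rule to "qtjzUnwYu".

TJZuNWyUQ

Looking at the pairs, the operation is to move the first character to the end, then flip the case of every letter.
Working it through for "qtjzUnwYu": intermediate "tjzUnwYuq", final "TJZuNWyUQ".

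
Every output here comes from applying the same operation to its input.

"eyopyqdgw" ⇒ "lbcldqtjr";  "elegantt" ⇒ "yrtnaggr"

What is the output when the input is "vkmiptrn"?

xzvcgeai

The transformation: move the first character to the end, then shift every letter 13 places forward in the alphabet (wrapping around) — i.e. ROT13.
For "vkmiptrn", step one produces "kmiptrnv"; step two turns that into "xzvcgeai".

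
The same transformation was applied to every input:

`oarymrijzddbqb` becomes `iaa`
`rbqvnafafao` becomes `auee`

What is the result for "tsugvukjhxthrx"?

What's happening: shift every letter 1 place backward in the alphabet (wrapping around), then keep only the vowels.
Applying both steps to "tsugvukjhxthrx": "srtfutjigwsgqw", then "ui".

ui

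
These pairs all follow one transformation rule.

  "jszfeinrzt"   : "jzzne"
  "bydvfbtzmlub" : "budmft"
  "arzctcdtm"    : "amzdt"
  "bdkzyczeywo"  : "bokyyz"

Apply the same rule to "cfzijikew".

In each case the input is transformed by: keep every other character starting from the first (positions 1st, 3rd, 5th, ...), then take characters alternately from the front and the back (1st, last, 2nd, 2nd-last, ...).
"cfzijikew" → "czjkw" → "cwzkj".

cwzkj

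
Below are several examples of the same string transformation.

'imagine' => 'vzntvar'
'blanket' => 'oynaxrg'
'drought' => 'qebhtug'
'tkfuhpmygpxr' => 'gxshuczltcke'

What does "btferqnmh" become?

ogsredazu

The transformation: shift every letter 13 places forward in the alphabet (wrapping around) — i.e. ROT13.
"btferqnmh" → "ogsredazu".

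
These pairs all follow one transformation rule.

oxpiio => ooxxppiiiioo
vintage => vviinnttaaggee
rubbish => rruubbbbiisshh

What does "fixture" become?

ffiixxttuurree

In each case the input is transformed by: double every character.
Applying that to "fixture" gives "ffiixxttuurree".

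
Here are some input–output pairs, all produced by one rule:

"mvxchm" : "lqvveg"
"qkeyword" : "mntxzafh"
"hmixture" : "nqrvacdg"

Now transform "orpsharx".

Each output is the input with this applied: sort the characters into alphabetical order, then shift every letter 9 places forward in the alphabet (wrapping around).
Working it through for "orpsharx": intermediate "ahoprrsx", final "jqxyaabg".
(Check on "qkeyword": → "dekoqrwy" → "mntxzafh" ✓)

jqxyaabg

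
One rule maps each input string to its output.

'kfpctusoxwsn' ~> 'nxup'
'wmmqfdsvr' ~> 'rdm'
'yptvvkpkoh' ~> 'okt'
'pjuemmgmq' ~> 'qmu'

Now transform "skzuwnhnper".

pnz

Each output is the input with this applied: keep one character in every 3, starting at position 3 (positions 3rd, 6th, 9th, ...), then reverse the string.
Working it through for "skzuwnhnper": intermediate "znp", final "pnz".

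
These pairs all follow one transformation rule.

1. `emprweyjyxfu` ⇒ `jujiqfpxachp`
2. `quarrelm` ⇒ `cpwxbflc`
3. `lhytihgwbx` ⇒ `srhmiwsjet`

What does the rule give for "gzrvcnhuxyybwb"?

fijjmhmrkcgnys

In each case the input is transformed by: shift every letter 11 places forward in the alphabet (wrapping around), then swap the front and back halves of the string.
On "gzrvcnhuxyybwb": the first step gives "rkcgnysfijjmhm", and the second then gives "fijjmhmrkcgnys".
(Check on "emprweyjyxfu": → "pxachpjujiqf" → "jujiqfpxachp" ✓)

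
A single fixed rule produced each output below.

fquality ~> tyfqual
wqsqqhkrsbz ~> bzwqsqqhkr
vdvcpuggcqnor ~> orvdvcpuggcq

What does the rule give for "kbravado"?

dokbrav

Each output is the input with this applied: move the last 3 characters to the front (rotate right by 3), then delete the first character.
On "kbravado" that produces "dokbrav".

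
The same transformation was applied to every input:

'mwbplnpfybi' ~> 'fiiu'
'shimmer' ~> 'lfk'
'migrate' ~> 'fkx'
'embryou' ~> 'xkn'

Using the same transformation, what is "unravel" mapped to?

nte

Looking at the pairs, the operation is to keep one character in every 3, starting at position 1 (positions 1st, 4th, 7th, ...), then shift every letter 7 places backward in the alphabet (wrapping around).
For "unravel", step one produces "ual"; step two turns that into "nte".
(Check on "shimmer": → "smr" → "lfk" ✓)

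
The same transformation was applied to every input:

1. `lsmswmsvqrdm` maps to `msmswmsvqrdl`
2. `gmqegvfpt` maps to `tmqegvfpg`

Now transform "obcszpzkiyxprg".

What's happening: swap the first and last characters.
"obcszpzkiyxprg" → "gbcszpzkiyxpro".

gbcszpzkiyxpro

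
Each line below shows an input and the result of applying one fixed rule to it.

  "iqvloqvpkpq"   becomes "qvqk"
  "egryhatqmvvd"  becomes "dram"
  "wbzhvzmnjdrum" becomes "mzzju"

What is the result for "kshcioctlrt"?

thol

Each output is the input with this applied: move the last character to the front, then keep one character in every 3, starting at position 1 (positions 1st, 4th, 7th, ...).
Working it through for "kshcioctlrt": intermediate "tkshcioctlr", final "thol".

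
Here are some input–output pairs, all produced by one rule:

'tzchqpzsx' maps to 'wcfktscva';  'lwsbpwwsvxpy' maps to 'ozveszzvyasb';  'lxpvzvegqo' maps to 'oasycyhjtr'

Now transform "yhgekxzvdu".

bkjhnacygx

In each case the input is transformed by: shift every letter 3 places forward in the alphabet (wrapping around).
For "yhgekxzvdu" the result is "bkjhnacygx".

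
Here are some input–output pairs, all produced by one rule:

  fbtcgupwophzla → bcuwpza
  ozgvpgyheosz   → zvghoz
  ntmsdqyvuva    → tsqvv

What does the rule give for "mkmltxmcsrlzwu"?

klxcrzu

The rule is to keep every other character starting from the second (positions 2nd, 4th, 6th, ...).
Doing the same to "mkmltxmcsrlzwu": "klxcrzu".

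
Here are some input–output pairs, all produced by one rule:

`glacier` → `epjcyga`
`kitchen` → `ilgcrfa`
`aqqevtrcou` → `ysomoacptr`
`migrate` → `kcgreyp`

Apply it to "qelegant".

Looking at the pairs, the operation is to shift every letter 2 places backward in the alphabet (wrapping around), then take characters alternately from the front and the back (1st, last, 2nd, 2nd-last, ...).
"qelegant" → "ocjceylr" → "orcljyce".

orcljyce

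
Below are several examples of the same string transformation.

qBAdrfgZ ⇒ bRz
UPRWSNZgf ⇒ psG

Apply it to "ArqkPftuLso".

RpUO

In each case the input is transformed by: keep one character in every 3, starting at position 2 (positions 2nd, 5th, 8th, ...), then flip the case of every letter.
"ArqkPftuLso" → "rPuo" → "RpUO".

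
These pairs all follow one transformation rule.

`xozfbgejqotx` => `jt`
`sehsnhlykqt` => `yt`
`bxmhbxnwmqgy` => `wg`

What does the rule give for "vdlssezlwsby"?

The rule is to keep one character in every 3, starting at position 2 (positions 2nd, 5th, 8th, ...), then delete the first 2 characters.
"vdlssezlwsby" → "dslb" → "lb".

lb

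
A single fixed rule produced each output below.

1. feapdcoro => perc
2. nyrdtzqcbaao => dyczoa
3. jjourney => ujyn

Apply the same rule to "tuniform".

Looking at the pairs, the operation is to keep every other character starting from the second (positions 2nd, 4th, 6th, ...), then swap each adjacent pair of characters (1↔2, 3↔4, ...).
Working it through for "tuniform": intermediate "uiom", final "iumo".
(Check on "jjourney": → "juny" → "ujyn" ✓)

iumo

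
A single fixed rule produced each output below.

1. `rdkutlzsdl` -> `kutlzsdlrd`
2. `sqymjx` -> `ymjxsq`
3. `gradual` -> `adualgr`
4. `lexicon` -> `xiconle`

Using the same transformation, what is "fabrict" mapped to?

The transformation: move the first 2 characters to the end (rotate left by 2).
So "fabrict" becomes "brictfa".

brictfa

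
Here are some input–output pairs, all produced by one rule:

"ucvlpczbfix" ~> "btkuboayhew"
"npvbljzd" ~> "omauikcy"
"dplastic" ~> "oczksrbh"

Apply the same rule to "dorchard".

Rule — swap each adjacent pair of characters (1↔2, 3↔4, ...), then shift every letter 1 place backward in the alphabet (wrapping around).
Applying that to "dorchard" gives "ncbqzgcq".
(Check on "npvbljzd": → "pnbvjldz" → "omauikcy" ✓)

ncbqzgcq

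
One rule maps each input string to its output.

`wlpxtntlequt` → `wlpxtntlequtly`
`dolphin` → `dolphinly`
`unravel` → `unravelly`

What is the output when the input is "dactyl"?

dactylly

The rule is to append "ly".
On "dactyl" that produces "dactylly".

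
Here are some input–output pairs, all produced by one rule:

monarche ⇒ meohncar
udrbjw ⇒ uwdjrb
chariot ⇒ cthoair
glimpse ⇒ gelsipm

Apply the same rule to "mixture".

meirxut

Looking at the pairs, the operation is to take characters alternately from the front and the back (1st, last, 2nd, 2nd-last, ...).
On "mixture" that produces "meirxut".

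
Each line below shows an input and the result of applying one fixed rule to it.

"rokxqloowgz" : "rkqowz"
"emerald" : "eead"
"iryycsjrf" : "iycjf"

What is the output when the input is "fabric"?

fbi

The rule is to keep every other character starting from the first (positions 1st, 3rd, 5th, ...).
Doing the same to "fabric": "fbi".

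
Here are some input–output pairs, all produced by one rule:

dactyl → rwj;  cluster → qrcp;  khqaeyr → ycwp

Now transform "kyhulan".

The rule is to delete the first 3 characters, then shift every letter 2 places backward in the alphabet (wrapping around).
For "kyhulan", step one produces "ulan"; step two turns that into "sjyl".
(Check on "khqaeyr": → "aeyr" → "ycwp" ✓)

sjyl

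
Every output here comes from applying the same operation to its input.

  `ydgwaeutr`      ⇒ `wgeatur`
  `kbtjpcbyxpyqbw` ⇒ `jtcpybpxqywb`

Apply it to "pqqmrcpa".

mqcrap

The transformation: delete the first 2 characters, then swap each adjacent pair of characters (1↔2, 3↔4, ...).
"pqqmrcpa" → "mqcrap".
(Check on "ydgwaeutr": → "gwaeutr" → "wgeatur" ✓)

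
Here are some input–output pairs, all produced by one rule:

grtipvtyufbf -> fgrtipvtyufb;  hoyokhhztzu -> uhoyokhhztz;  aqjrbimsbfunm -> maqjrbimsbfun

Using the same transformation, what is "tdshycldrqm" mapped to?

In each case the input is transformed by: move the last character to the front.
"tdshycldrqm" → "mtdshycldrq".

mtdshycldrq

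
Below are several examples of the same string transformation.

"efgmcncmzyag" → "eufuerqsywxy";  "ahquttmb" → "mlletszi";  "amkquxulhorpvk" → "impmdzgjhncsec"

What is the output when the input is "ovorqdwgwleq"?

The pattern: move the first 3 characters to the end (rotate left by 3), then shift every letter 8 places backward in the alphabet (wrapping around).
Applying both steps to "ovorqdwgwleq": "rqdwgwleqovo", then "jivoyodwigng".

jivoyodwigng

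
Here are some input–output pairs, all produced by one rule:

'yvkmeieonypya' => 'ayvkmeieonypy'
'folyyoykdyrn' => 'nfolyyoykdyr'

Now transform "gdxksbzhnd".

dgdxksbzhn

The transformation: move the last character to the front.
On "gdxksbzhnd" that produces "dgdxksbzhn".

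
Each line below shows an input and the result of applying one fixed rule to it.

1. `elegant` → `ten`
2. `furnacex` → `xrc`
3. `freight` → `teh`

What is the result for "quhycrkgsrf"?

The transformation: move the last character to the front, then keep one character in every 3, starting at position 1 (positions 1st, 4th, 7th, ...).
Working it through for "quhycrkgsrf": intermediate "fquhycrkgsr", final "fhrs".

fhrs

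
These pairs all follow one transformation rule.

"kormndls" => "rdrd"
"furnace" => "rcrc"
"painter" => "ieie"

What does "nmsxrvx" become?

The rule is to keep one character in every 3, starting at position 3 (positions 3rd, 6th, 9th, ...), then write the whole string twice.
Applying both steps to "nmsxrvx": "sv", then "svsv".

svsv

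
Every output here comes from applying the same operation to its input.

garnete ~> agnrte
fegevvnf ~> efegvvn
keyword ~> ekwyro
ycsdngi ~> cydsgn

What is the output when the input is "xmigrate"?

mxgiart

Rule — delete the last character, then swap each adjacent pair of characters (1↔2, 3↔4, ...).
"xmigrate" → "xmigrat" → "mxgiart".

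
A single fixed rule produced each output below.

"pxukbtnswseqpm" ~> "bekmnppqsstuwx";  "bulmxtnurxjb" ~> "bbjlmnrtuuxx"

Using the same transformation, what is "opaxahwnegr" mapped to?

aaeghnoprwx

The rule is to sort the characters into alphabetical order.
For "opaxahwnegr" the result is "aaeghnoprwx".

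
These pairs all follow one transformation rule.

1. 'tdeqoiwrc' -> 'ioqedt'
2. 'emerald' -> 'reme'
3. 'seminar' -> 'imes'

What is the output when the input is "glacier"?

calg

In each case the input is transformed by: reverse the string, then delete the first 3 characters.
On "glacier": the first step gives "reicalg", and the second then gives "calg".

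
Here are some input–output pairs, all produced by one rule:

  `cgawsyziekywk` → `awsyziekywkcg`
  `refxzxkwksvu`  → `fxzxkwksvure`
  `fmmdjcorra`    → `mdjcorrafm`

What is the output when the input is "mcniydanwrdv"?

Rule — move the first 2 characters to the end (rotate left by 2).
"mcniydanwrdv" → "niydanwrdvmc".

niydanwrdvmc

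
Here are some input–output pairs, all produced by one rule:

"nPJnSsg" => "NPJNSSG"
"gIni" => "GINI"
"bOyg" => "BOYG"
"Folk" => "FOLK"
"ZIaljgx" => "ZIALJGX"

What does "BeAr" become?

The rule is to convert every letter to uppercase.
Applying that to "BeAr" gives "BEAR".

BEAR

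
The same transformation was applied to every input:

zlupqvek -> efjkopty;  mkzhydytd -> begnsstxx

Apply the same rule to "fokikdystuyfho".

In each case the input is transformed by: shift every letter 6 places backward in the alphabet (wrapping around), then sort the characters into alphabetical order.
"fokikdystuyfho" → "bceeiimnossxzz".

bceeiimnossxzz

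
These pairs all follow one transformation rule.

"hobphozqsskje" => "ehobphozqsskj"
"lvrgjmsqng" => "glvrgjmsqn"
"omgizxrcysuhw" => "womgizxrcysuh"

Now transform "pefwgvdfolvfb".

Looking at the pairs, the operation is to move the last character to the front.
So "pefwgvdfolvfb" becomes "bpefwgvdfolvf".

bpefwgvdfolvf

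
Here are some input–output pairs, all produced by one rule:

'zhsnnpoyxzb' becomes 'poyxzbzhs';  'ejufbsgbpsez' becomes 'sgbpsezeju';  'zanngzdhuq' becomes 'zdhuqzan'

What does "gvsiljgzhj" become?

In each case the input is transformed by: move the first 3 characters to the end (rotate left by 3), then delete the first 2 characters.
"gvsiljgzhj" → "iljgzhjgvs" → "jgzhjgvs".
(Check on "ejufbsgbpsez": → "fbsgbpsezeju" → "sgbpsezeju" ✓)

jgzhjgvs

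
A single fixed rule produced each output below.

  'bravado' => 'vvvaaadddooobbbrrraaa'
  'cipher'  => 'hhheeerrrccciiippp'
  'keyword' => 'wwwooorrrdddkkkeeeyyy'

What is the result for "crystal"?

Each output is the input with this applied: move the first 3 characters to the end (rotate left by 3), then repeat every character 3 times.
Applying that to "crystal" gives "ssstttaaalllcccrrryyy".

ssstttaaalllcccrrryyy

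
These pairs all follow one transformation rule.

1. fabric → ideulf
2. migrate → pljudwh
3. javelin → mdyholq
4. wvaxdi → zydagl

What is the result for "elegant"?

The pattern: shift every letter 3 places forward in the alphabet (wrapping around).
Doing the same to "elegant": "hohjdqw".

hohjdqw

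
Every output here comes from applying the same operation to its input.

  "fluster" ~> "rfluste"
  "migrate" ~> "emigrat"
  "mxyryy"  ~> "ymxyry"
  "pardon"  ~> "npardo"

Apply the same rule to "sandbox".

xsandbo

In each case the input is transformed by: move the last character to the front.
Doing the same to "sandbox": "xsandbo".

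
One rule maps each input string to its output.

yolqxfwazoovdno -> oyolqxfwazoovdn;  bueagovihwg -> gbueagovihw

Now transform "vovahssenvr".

The pattern: move the last character to the front.
Doing the same to "vovahssenvr": "rvovahssenv".

rvovahssenv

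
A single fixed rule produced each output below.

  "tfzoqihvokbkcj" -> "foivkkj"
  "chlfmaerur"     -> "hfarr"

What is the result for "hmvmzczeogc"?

The transformation: keep every other character starting from the second (positions 2nd, 4th, 6th, ...).
Applying that to "hmvmzczeogc" gives "mmceg".

mmceg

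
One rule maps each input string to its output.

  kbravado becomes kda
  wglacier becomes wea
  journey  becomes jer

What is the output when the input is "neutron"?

Each output is the input with this applied: take characters alternately from the front and the back (1st, last, 2nd, 2nd-last, ...), then keep one character in every 3, starting at position 1 (positions 1st, 4th, 7th, ...).
"neutron" → "nneourt" → "not".

not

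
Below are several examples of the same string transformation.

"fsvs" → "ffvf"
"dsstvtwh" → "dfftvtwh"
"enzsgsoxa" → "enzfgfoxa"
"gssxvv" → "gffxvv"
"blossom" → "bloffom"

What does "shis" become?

fhif

The rule is to replace every "s" with "f".
"shis" → "fhif".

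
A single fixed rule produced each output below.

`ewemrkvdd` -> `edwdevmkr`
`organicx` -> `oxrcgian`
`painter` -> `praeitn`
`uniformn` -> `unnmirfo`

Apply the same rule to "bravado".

Looking at the pairs, the operation is to take characters alternately from the front and the back (1st, last, 2nd, 2nd-last, ...).
For "bravado" the result is "bordaav".

bordaav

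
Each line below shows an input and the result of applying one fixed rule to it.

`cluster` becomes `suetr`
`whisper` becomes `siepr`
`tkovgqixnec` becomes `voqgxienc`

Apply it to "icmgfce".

The rule is to swap each adjacent pair of characters (1↔2, 3↔4, ...), then delete the first 2 characters.
For "icmgfce", step one produces "cigmcfe"; step two turns that into "gmcfe".

gmcfe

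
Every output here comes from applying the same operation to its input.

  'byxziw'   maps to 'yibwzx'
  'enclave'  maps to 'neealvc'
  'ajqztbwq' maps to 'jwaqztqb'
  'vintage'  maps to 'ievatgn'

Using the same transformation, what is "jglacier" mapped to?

Each output is the input with this applied: swap each adjacent pair of characters (1↔2, 3↔4, ...), then take characters alternately from the front and the back (1st, last, 2nd, 2nd-last, ...).
On "jglacier" that produces "gejracli".

gejracli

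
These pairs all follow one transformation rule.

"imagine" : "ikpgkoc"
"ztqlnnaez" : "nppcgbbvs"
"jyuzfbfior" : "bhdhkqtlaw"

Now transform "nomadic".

cfkepqo

Looking at the pairs, the operation is to shift every letter 2 places forward in the alphabet (wrapping around), then move the first 3 characters to the end (rotate left by 3).
Applying both steps to "nomadic": "pqocfke", then "cfkepqo".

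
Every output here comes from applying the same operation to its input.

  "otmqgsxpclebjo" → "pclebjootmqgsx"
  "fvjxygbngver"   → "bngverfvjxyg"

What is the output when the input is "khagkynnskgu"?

nnskgukhagky

In each case the input is transformed by: swap the front and back halves of the string.
For "khagkynnskgu" the result is "nnskgukhagky".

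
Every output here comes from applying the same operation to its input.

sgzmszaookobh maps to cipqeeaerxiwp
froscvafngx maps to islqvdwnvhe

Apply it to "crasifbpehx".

Each output is the input with this applied: shift every letter 10 places backward in the alphabet (wrapping around), then move the first 3 characters to the end (rotate left by 3).
For "crasifbpehx", step one produces "shqiyvrfuxn"; step two turns that into "iyvrfuxnshq".

iyvrfuxnshq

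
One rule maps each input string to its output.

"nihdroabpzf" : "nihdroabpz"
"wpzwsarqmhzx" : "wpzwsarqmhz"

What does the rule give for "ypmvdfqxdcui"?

Looking at the pairs, the operation is to delete the last character.
On "ypmvdfqxdcui" that produces "ypmvdfqxdcu".

ypmvdfqxdcu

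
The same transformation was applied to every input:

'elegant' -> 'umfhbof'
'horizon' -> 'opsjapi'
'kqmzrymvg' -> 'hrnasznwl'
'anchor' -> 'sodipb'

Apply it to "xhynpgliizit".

In each case the input is transformed by: shift every letter 1 place forward in the alphabet (wrapping around), then swap the first and last characters.
"xhynpgliizit" → "yizoqhmjjaju" → "uizoqhmjjajy".
(Check on "elegant": → "fmfhbou" → "umfhbof" ✓)

uizoqhmjjajy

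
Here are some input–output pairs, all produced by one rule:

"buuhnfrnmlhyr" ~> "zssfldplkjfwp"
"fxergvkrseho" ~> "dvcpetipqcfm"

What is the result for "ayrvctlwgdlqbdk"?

ywptarjuebjozbi

The rule is to shift every letter 2 places backward in the alphabet (wrapping around).
For "ayrvctlwgdlqbdk" the result is "ywptarjuebjozbi".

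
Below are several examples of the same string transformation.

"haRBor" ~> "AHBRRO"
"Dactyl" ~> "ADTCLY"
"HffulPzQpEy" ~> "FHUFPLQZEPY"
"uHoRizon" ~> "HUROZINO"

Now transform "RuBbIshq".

Looking at the pairs, the operation is to swap each adjacent pair of characters (1↔2, 3↔4, ...), then convert every letter to uppercase.
For "RuBbIshq", step one produces "uRbBsIqh"; step two turns that into "URBBSIQH".

URBBSIQH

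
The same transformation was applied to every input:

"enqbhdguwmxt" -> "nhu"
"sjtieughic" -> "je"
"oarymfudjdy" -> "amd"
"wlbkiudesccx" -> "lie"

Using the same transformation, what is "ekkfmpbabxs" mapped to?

Each output is the input with this applied: delete the last 3 characters, then keep one character in every 3, starting at position 2 (positions 2nd, 5th, 8th, ...).
Starting from "ekkfmpbabxs": after the first operation, "ekkfmpba"; after the second, "kma".

kma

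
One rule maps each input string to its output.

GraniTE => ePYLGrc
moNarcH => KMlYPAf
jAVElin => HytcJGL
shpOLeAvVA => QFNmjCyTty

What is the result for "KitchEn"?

In each case the input is transformed by: flip the case of every letter, then shift every letter 2 places backward in the alphabet (wrapping around).
Working it through for "KitchEn": intermediate "kITCHeN", final "iGRAFcL".

iGRAFcL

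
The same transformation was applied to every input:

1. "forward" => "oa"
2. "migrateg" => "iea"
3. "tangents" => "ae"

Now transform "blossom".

oo

The rule is to take characters alternately from the front and the back (1st, last, 2nd, 2nd-last, ...), then keep only the vowels.
On "blossom": the first step gives "bmlooss", and the second then gives "oo".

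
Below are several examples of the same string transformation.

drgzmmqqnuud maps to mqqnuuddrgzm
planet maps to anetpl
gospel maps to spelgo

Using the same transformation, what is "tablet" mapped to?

bletta

In each case the input is transformed by: swap the front and back halves of the string, then move the last character to the front.
Starting from "tablet": after the first operation, "lettab"; after the second, "bletta".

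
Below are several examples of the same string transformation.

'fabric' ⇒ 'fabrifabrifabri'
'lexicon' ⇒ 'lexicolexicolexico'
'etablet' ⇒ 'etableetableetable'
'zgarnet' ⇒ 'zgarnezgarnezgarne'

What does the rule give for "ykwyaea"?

Looking at the pairs, the operation is to delete the last character, then write the whole string 3 times in a row.
So "ykwyaea" becomes "ykwyaeykwyaeykwyae".

ykwyaeykwyaeykwyae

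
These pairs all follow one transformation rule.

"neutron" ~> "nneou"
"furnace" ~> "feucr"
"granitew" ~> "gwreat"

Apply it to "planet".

ptle

In each case the input is transformed by: take characters alternately from the front and the back (1st, last, 2nd, 2nd-last, ...), then delete the last 2 characters.
On "planet": the first step gives "ptlean", and the second then gives "ptle".
(Check on "furnace": → "feucran" → "feucr" ✓)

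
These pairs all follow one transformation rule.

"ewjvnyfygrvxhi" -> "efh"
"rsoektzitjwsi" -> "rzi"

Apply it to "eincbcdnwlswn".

The transformation: keep every other character starting from the first (positions 1st, 3rd, 5th, ...), then keep one character in every 3, starting at position 1 (positions 1st, 4th, 7th, ...).
On "eincbcdnwlswn": the first step gives "enbdwsn", and the second then gives "edn".

edn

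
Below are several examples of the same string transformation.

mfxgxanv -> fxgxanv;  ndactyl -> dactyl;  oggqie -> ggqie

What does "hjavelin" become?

The transformation: delete the first character.
On "hjavelin" that produces "javelin".

javelin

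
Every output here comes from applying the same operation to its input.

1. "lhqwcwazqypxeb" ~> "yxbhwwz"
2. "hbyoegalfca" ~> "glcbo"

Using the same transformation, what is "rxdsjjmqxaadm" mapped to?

The pattern: keep every other character starting from the second (positions 2nd, 4th, 6th, ...), then move the last 3 characters to the front (rotate right by 3).
Working it through for "rxdsjjmqxaadm": intermediate "xsjqad", final "qadxsj".
(Check on "hbyoegalfca": → "boglc" → "glcbo" ✓)

qadxsj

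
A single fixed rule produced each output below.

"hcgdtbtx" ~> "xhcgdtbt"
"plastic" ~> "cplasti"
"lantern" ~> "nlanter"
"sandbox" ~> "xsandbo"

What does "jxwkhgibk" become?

Looking at the pairs, the operation is to move the last character to the front.
Doing the same to "jxwkhgibk": "kjxwkhgib".

kjxwkhgib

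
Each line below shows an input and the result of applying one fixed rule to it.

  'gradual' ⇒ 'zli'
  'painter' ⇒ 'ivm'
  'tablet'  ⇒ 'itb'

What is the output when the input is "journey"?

wzm

What's happening: keep every other character starting from the second (positions 2nd, 4th, 6th, ...), then shift every letter 8 places forward in the alphabet (wrapping around).
For "journey", step one produces "ore"; step two turns that into "wzm".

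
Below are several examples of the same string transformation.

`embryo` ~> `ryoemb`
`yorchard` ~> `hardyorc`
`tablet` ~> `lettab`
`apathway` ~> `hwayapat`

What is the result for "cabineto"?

netocabi

The pattern: swap the front and back halves of the string.
On "cabineto" that produces "netocabi".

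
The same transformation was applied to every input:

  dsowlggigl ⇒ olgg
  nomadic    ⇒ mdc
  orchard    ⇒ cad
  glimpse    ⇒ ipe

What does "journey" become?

Looking at the pairs, the operation is to delete the first 2 characters, then keep every other character starting from the first (positions 1st, 3rd, 5th, ...).
Working it through for "journey": intermediate "urney", final "uny".
(Check on "nomadic": → "madic" → "mdc" ✓)

uny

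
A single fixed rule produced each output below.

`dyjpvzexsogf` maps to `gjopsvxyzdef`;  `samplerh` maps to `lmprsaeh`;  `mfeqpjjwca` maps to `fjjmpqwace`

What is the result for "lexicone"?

The rule is to sort the characters into alphabetical order, then move the first 3 characters to the end (rotate left by 3).
Applying both steps to "lexicone": "ceeilnox", then "ilnoxcee".

ilnoxcee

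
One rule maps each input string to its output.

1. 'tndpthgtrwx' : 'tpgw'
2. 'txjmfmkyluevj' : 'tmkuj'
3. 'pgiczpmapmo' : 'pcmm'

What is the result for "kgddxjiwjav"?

kdia

The transformation: keep one character in every 3, starting at position 1 (positions 1st, 4th, 7th, ...).
Applying that to "kgddxjiwjav" gives "kdia".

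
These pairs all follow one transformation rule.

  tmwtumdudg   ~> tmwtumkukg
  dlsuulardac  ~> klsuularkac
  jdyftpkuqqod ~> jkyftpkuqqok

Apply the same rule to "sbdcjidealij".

Rule — replace every "d" with "k".
"sbdcjidealij" → "sbkcjikealij".

sbkcjikealij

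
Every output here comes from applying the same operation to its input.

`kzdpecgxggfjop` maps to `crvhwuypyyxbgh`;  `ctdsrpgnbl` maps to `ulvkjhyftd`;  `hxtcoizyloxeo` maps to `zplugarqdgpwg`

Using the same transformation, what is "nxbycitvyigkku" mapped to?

Each output is the input with this applied: shift every letter 8 places backward in the alphabet (wrapping around).
Doing the same to "nxbycitvyigkku": "fptqualnqayccm".

fptqualnqayccm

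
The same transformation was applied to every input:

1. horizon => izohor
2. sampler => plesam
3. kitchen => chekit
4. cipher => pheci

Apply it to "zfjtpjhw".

Looking at the pairs, the operation is to delete the last character, then move the last 3 characters to the front (rotate right by 3).
"zfjtpjhw" → "pjhzfjt".

pjhzfjt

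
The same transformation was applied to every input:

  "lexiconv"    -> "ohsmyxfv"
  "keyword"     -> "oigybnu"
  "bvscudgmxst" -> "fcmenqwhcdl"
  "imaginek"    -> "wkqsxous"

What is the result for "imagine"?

The rule is to move the first character to the end, then shift every letter 10 places forward in the alphabet (wrapping around).
Applying both steps to "imagine": "maginei", then "wkqsxos".

wkqsxos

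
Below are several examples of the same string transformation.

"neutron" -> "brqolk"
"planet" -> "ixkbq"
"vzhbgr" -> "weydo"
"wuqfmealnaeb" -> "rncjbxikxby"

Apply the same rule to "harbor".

xoylo

Rule — shift every letter 3 places backward in the alphabet (wrapping around), then delete the first character.
On "harbor": the first step gives "exoylo", and the second then gives "xoylo".
(Check on "vzhbgr": → "sweydo" → "weydo" ✓)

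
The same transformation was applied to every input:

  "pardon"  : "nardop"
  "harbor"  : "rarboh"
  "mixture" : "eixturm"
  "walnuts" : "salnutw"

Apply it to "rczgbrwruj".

jczgbrwrur

The transformation: swap the first and last characters.
On "rczgbrwruj" that produces "jczgbrwrur".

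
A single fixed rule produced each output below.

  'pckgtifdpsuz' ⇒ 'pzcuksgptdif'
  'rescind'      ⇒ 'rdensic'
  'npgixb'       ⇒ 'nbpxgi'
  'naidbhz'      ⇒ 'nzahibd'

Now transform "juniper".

jruenpi

The rule is to take characters alternately from the front and the back (1st, last, 2nd, 2nd-last, ...).
Doing the same to "juniper": "jruenpi".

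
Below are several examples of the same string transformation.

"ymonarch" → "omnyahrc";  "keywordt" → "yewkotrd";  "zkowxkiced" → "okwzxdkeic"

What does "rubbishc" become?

The pattern: move the first 2 characters to the end (rotate left by 2), then take characters alternately from the front and the back (1st, last, 2nd, 2nd-last, ...).
Applying both steps to "rubbishc": "bbishcru", then "bubricsh".

bubricsh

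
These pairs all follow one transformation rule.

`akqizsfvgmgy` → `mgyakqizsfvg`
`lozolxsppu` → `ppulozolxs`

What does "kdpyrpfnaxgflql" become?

lqlkdpyrpfnaxgf

Rule — move the last 3 characters to the front (rotate right by 3).
"kdpyrpfnaxgflql" → "lqlkdpyrpfnaxgf".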